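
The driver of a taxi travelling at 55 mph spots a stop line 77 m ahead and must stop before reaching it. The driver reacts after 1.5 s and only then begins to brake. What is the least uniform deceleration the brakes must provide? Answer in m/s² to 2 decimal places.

Required deceleration ≈ 7.53 m/s²

55 mph × 0.44704 = 24.5872 m/s.
Distance covered during reaction = 24.5872 × 1.5 = 36.881 m.
Distance available for braking: 77 − 36.881 = 40.119 m.
v² = 2a·d ⇒ a = v²/(2d) = 24.5872² / (2 × 40.119) = 604.530 / 80.238 = 7.5342 m/s².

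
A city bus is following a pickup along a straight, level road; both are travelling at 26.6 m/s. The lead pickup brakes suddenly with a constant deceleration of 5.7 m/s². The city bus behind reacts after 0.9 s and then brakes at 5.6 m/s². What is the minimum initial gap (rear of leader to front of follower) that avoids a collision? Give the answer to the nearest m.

Minimum gap ≈ 25 m

Leader travels v²/(2a_L) = 707.560 / 11.400 = 62.067 m before stopping.
Follower covers v·t_r = 26.6000 × 0.9 = 23.940 m while reacting, then v²/(2a_F) = 707.560 / 11.200 = 63.175 m while braking, for a total of 23.940 + 63.175 = 87.115 m.
Since a_F ≤ a_L and the follower starts braking later, the follower is never slower than the leader, so the closest approach is when both have stopped.
Minimum gap = 87.115 − 62.067 = 25.048 m.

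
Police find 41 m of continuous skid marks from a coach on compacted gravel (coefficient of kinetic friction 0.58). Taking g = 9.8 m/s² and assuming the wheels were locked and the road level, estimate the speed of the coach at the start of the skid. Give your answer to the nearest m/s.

Initial speed ≈ 22 m/s

Deceleration a = μg = 0.58 × 9.8 = 5.684 m/s².
v = √(2a·d) = √(2 × 5.684 × 41) = √466.088 = 21.5891 m/s.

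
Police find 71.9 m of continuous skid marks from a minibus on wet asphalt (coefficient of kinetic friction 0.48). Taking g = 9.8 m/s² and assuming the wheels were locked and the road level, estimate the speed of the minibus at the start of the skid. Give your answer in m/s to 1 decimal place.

Initial speed ≈ 26.0 m/s

Deceleration a = μg = 0.48 × 9.8 = 4.704 m/s².
v = √(2a·d) = √(2 × 4.704 × 71.9) = √676.435 = 26.0084 m/s.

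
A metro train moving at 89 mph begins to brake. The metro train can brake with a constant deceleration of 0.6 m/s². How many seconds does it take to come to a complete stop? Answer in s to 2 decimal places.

89 mph × 0.44704 = 39.7866 m/s.
Braking time = v/a = 39.7866 / 0.600 = 66.311 s.

Braking time ≈ 66.31 s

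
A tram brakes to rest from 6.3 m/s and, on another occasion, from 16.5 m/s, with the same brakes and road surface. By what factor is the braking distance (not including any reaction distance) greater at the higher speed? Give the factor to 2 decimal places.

Braking distance d = v²/(2a), so with a fixed, d ∝ v².
Factor = (16.5/6.3)² = 2.6190² = 6.8592.

Factor ≈ 6.86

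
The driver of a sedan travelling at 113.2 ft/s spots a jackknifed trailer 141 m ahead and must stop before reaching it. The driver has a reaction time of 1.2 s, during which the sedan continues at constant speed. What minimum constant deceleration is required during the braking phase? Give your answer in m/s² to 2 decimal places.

Required deceleration ≈ 5.98 m/s²

113.2 ft/s × 0.3048 = 34.5034 m/s.
Distance covered during reaction = 34.5034 × 1.2 = 41.404 m.
Distance available for braking: 141 − 41.404 = 99.596 m.
v² = 2a·d ⇒ a = v²/(2d) = 34.5034² / (2 × 99.596) = 1190.485 / 199.192 = 5.9766 m/s².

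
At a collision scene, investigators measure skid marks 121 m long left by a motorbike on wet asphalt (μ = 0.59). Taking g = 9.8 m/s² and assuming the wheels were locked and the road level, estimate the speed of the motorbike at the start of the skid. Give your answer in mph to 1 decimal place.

Deceleration a = μg = 0.59 × 9.8 = 5.782 m/s².
v = √(2a·d) = √(2 × 5.782 × 121) = √1399.244 = 37.4065 m/s.
= 37.4065 ÷ 0.44704 = 83.676 mph.

Initial speed ≈ 83.7 mph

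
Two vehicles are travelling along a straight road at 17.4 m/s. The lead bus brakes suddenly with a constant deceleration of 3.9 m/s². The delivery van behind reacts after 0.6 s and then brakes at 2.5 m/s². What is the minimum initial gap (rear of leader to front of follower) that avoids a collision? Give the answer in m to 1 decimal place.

Minimum gap ≈ 32.2 m

Leader travels v²/(2a_L) = 302.760 / 7.800 = 38.815 m before stopping.
Follower covers v·t_r = 17.4000 × 0.6 = 10.440 m while reacting, then v²/(2a_F) = 302.760 / 5.000 = 60.552 m while braking, for a total of 10.440 + 60.552 = 70.992 m.
Since a_F ≤ a_L and the follower starts braking later, the follower is never slower than the leader, so the closest approach is when both have stopped.
Minimum gap = 70.992 − 38.815 = 32.177 m.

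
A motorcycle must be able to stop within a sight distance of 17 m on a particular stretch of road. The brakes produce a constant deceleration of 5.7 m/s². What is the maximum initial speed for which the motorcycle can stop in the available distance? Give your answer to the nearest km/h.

Maximum speed ≈ 50 km/h

v²/(2a) = d ⇒ v = √(2 × 5.700 × 17) = √193.80 = 13.9212 m/s.
13.9212 m/s × 3.6 = 50.116 km/h.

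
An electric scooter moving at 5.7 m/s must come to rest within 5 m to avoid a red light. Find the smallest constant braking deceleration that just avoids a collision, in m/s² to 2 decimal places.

Required deceleration ≈ 3.25 m/s²

v² = 2a·d ⇒ a = v²/(2d) = 5.7000² / (2 × 5.000) = 32.490 / 10.000 = 3.2490 m/s².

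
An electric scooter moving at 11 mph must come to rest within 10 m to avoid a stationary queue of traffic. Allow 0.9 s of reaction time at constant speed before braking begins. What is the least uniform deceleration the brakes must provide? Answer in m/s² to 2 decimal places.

Required deceleration ≈ 2.17 m/s²

11 mph × 0.44704 = 4.9174 m/s.
Distance covered during reaction = 4.9174 × 0.9 = 4.426 m.
Distance available for braking: 10 − 4.426 = 5.574 m.
v² = 2a·d ⇒ a = v²/(2d) = 4.9174² / (2 × 5.574) = 24.181 / 11.148 = 2.1691 m/s².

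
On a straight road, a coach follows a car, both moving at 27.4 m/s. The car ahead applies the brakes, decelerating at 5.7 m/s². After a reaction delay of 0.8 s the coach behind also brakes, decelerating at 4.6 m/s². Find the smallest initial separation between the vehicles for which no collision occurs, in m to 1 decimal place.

Leader travels v²/(2a_L) = 750.760 / 11.400 = 65.856 m before stopping.
Follower covers v·t_r = 27.4000 × 0.8 = 21.920 m while reacting, then v²/(2a_F) = 750.760 / 9.200 = 81.604 m while braking, for a total of 21.920 + 81.604 = 103.524 m.
Since a_F ≤ a_L and the follower starts braking later, the follower is never slower than the leader, so the closest approach is when both have stopped.
Minimum gap = 103.524 − 65.856 = 37.668 m.

Minimum gap ≈ 37.7 m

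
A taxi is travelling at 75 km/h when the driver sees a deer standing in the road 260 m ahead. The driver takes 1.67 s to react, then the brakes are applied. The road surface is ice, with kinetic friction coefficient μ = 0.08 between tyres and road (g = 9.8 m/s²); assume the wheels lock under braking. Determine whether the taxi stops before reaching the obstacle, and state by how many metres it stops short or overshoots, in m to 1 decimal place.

No — it overshoots by 51.6 m

75 km/h ÷ 3.6 = 20.8333 m/s.
a = μg = 0.08 × 9.8 = 0.784 m/s².
Reaction distance = 20.8333 × 1.67 = 34.792 m.
Braking distance = v²/(2a) = 434.026 / 1.568 = 276.802 m.
Total stopping distance = 34.792 + 276.802 = 311.594 m, vs 260 m available — it cannot stop in time and overshoots by 311.594 − 260 = 51.594 m.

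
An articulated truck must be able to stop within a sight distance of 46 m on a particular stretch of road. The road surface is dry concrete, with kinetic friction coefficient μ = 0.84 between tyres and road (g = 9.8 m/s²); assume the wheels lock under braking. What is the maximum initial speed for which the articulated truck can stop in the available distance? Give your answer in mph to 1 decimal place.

a = μg = 0.84 × 9.8 = 8.232 m/s².
v²/(2a) = d ⇒ v = √(2 × 8.232 × 46) = √757.34 = 27.5198 m/s.
27.5198 m/s ÷ 0.44704 = 61.560 mph.

Maximum speed ≈ 61.6 mph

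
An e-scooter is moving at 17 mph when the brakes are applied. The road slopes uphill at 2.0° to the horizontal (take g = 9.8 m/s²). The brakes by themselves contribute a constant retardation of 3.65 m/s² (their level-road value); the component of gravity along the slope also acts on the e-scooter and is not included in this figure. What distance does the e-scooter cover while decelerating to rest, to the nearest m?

17 mph × 0.44704 = 7.5997 m/s.
Gravity along the uphill slope adds to the braking deceleration: a_eff = 3.650 + 9.8·sin 2.0° = 3.650 + 0.342 = 3.992 m/s².
Braking distance = v²/(2a) = 7.5997² / (2 × 3.992) = 57.755 / 7.984 = 7.234 m.

Braking distance ≈ 7 m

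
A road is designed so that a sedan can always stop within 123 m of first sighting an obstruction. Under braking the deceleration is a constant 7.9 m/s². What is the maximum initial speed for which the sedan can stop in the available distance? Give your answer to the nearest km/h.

Maximum speed ≈ 159 km/h

v²/(2a) = d ⇒ v = √(2 × 7.900 × 123) = √1943.40 = 44.0840 m/s.
44.0840 m/s × 3.6 = 158.702 km/h.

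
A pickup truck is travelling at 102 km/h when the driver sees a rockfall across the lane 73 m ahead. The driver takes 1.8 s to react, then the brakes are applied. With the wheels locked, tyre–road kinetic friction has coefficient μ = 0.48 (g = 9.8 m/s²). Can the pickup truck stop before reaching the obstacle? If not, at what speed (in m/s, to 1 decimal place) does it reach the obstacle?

No — it strikes the obstacle at 24.4 m/s

102 km/h ÷ 3.6 = 28.3333 m/s.
a = μg = 0.48 × 9.8 = 4.704 m/s².
Reaction distance = 28.3333 × 1.8 = 51.000 m.
Braking distance needed to stop: v²/(2a) = 802.776 / 9.408 = 85.329 m, so total needed = 51.000 + 85.329 = 136.329 m > 73 m — it cannot stop.
Distance remaining when braking begins: 73 − 51.000 = 22.000 m.
v² = v₀² − 2a·d = 802.776 − 2 × 4.704 × 22.000 = 595.800 m²/s².
v = √595.800 = 24.409 m/s.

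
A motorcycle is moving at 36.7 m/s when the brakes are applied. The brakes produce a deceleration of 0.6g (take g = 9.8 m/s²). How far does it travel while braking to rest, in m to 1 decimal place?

a = 0.6 × 9.8 = 5.880 m/s².
Braking distance = v²/(2a) = 36.7000² / (2 × 5.880) = 1346.890 / 11.760 = 114.531 m.

Braking distance ≈ 114.5 m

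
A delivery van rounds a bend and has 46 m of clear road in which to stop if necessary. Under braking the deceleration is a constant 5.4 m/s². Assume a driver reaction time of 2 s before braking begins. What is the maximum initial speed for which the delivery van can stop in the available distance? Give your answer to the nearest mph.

Maximum speed ≈ 31 mph

Stopping distance: v·t_r + v²/(2a) = 46 with t_r = 2 s and a = 5.400 m/s².
So v² + 21.600 v − 496.80 = 0.
Positive root: v = −a·t_r + √((a·t_r)² + 2a·d) = −10.800 + √(116.640 + 496.80) = 13.9677 m/s.
13.9677 m/s ÷ 0.44704 = 31.245 mph.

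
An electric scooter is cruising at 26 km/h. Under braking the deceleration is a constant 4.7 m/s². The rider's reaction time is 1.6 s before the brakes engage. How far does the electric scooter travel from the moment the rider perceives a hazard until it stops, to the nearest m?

Total stopping distance ≈ 17 m

26 km/h ÷ 3.6 = 7.2222 m/s.
Reaction distance = v·t_r = 7.2222 × 1.6 = 11.556 m.
Braking distance = v²/(2a) = 7.2222² / (2 × 4.700) = 52.160 / 9.400 = 5.549 m.
Total = 11.556 + 5.549 = 17.105 m.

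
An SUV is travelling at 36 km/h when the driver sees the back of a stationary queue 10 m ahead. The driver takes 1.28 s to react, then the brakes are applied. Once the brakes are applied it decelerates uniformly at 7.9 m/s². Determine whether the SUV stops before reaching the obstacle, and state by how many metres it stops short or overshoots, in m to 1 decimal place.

No — it overshoots by 9.1 m

36 km/h ÷ 3.6 = 10.0000 m/s.
Reaction distance = 10.0000 × 1.28 = 12.800 m.
Braking distance = v²/(2a) = 100.000 / 15.800 = 6.329 m.
Total stopping distance = 12.800 + 6.329 = 19.129 m, vs 10 m available — it cannot stop in time and overshoots by 19.129 − 10 = 9.129 m.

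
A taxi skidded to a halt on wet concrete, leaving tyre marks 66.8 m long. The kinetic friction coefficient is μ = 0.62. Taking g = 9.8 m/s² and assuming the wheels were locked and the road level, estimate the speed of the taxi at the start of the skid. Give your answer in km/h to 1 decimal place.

Initial speed ≈ 102.6 km/h

Deceleration a = μg = 0.62 × 9.8 = 6.076 m/s².
v = √(2a·d) = √(2 × 6.076 × 66.8) = √811.754 = 28.4913 m/s.
= 28.4913 × 3.6 = 102.569 km/h.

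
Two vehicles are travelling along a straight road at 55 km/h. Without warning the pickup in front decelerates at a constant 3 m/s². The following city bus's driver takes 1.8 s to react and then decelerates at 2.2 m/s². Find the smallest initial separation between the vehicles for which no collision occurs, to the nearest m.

Minimum gap ≈ 42 m

55 km/h ÷ 3.6 = 15.2778 m/s.
Leader travels v²/(2a_L) = 233.411 / 6.000 = 38.902 m before stopping.
Follower covers v·t_r = 15.2778 × 1.8 = 27.500 m while reacting, then v²/(2a_F) = 233.411 / 4.400 = 53.048 m while braking, for a total of 27.500 + 53.048 = 80.548 m.
Since a_F ≤ a_L and the follower starts braking later, the follower is never slower than the leader, so the closest approach is when both have stopped.
Minimum gap = 80.548 − 38.902 = 41.646 m.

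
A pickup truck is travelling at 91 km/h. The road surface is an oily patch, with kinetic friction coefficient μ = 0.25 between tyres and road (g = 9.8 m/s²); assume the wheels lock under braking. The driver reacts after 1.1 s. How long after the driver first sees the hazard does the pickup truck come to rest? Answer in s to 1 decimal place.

91 km/h ÷ 3.6 = 25.2778 m/s.
a = μg = 0.25 × 9.8 = 2.450 m/s².
Braking time = v/a = 25.2778 / 2.450 = 10.317 s.
Total = 1.1 + 10.317 = 11.417 s.

Total time ≈ 11.4 s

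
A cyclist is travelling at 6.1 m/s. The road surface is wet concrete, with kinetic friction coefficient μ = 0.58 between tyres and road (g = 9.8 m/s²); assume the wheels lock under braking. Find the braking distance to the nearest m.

a = μg = 0.58 × 9.8 = 5.684 m/s².
Braking distance = v²/(2a) = 6.1000² / (2 × 5.684) = 37.210 / 11.368 = 3.273 m.

Braking distance ≈ 3 m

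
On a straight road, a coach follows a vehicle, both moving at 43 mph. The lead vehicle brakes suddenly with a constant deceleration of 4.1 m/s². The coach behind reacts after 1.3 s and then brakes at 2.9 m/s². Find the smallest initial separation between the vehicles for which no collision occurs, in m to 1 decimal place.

43 mph × 0.44704 = 19.2227 m/s.
Leader travels v²/(2a_L) = 369.512 / 8.200 = 45.062 m before stopping.
Follower covers v·t_r = 19.2227 × 1.3 = 24.990 m while reacting, then v²/(2a_F) = 369.512 / 5.800 = 63.709 m while braking, for a total of 24.990 + 63.709 = 88.699 m.
Since a_F ≤ a_L and the follower starts braking later, the follower is never slower than the leader, so the closest approach is when both have stopped.
Minimum gap = 88.699 − 45.062 = 43.637 m.

Minimum gap ≈ 43.6 m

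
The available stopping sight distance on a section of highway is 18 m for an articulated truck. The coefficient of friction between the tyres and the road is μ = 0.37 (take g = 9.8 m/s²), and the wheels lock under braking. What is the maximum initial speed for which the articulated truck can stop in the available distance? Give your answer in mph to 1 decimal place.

a = μg = 0.37 × 9.8 = 3.626 m/s².
v²/(2a) = d ⇒ v = √(2 × 3.626 × 18) = √130.54 = 11.4254 m/s.
11.4254 m/s ÷ 0.44704 = 25.558 mph.

Maximum speed ≈ 25.6 mph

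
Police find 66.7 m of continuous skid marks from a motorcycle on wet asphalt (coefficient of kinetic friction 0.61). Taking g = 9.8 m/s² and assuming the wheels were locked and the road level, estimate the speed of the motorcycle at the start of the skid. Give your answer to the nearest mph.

Deceleration a = μg = 0.61 × 9.8 = 5.978 m/s².
v = √(2a·d) = √(2 × 5.978 × 66.7) = √797.465 = 28.2394 m/s.
= 28.2394 ÷ 0.44704 = 63.170 mph.

Initial speed ≈ 63 mph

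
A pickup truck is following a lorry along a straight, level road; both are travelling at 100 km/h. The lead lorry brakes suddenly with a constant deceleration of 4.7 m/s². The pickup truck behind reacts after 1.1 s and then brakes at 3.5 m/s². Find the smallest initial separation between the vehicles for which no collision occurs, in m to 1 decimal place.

Minimum gap ≈ 58.7 m

100 km/h ÷ 3.6 = 27.7778 m/s.
Leader travels v²/(2a_L) = 771.606 / 9.400 = 82.086 m before stopping.
Follower covers v·t_r = 27.7778 × 1.1 = 30.556 m while reacting, then v²/(2a_F) = 771.606 / 7.000 = 110.229 m while braking, for a total of 30.556 + 110.229 = 140.785 m.
Since a_F ≤ a_L and the follower starts braking later, the follower is never slower than the leader, so the closest approach is when both have stopped.
Minimum gap = 140.785 − 82.086 = 58.699 m.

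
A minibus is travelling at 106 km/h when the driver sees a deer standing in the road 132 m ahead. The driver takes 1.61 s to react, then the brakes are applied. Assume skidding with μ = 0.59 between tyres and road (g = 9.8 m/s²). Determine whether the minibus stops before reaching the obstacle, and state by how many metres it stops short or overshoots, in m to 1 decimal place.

106 km/h ÷ 3.6 = 29.4444 m/s.
a = μg = 0.59 × 9.8 = 5.782 m/s².
Reaction distance = 29.4444 × 1.61 = 47.405 m.
Braking distance = v²/(2a) = 866.973 / 11.564 = 74.972 m.
Total stopping distance = 47.405 + 74.972 = 122.377 m, vs 132 m available — it stops with 132 − 122.377 = 9.623 m to spare.

Yes — it stops 9.6 m short of the obstacle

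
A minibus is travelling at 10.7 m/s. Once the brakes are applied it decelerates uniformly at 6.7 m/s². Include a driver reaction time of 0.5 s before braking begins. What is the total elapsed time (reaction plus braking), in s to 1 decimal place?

Total time ≈ 2.1 s

Braking time = v/a = 10.7000 / 6.700 = 1.597 s.
Total = 0.5 + 1.597 = 2.097 s.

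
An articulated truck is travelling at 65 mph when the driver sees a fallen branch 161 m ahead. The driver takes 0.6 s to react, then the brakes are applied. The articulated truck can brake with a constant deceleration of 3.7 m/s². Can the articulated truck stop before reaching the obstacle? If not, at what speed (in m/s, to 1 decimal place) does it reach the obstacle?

65 mph × 0.44704 = 29.0576 m/s.
Reaction distance = 29.0576 × 0.6 = 17.435 m.
Braking distance = v²/(2a) = 844.344 / 7.400 = 114.101 m.
Total stopping distance = 17.435 + 114.101 = 131.536 m, vs 161 m available — it stops with 161 − 131.536 = 29.464 m to spare.

Yes — it stops about 29.5 m short of the obstacle, so it never reaches it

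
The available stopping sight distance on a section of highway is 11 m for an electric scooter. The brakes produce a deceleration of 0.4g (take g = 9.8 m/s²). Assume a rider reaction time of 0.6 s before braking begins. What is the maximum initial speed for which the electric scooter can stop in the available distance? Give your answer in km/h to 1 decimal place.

a = 0.4 × 9.8 = 3.920 m/s².
Stopping distance: v·t_r + v²/(2a) = 11 with t_r = 0.6 s and a = 3.920 m/s².
So v² + 4.704 v − 86.24 = 0.
Positive root: v = −a·t_r + √((a·t_r)² + 2a·d) = −2.352 + √(5.532 + 86.24) = 7.2278 m/s.
7.2278 m/s × 3.6 = 26.020 km/h.

Maximum speed ≈ 26.0 km/h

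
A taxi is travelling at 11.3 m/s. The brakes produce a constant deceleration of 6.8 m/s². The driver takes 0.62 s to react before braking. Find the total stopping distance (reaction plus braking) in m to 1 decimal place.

Reaction distance = v·t_r = 11.3000 × 0.62 = 7.006 m.
Braking distance = v²/(2a) = 11.3000² / (2 × 6.800) = 127.690 / 13.600 = 9.389 m.
Total = 7.006 + 9.389 = 16.395 m.

Total stopping distance ≈ 16.4 m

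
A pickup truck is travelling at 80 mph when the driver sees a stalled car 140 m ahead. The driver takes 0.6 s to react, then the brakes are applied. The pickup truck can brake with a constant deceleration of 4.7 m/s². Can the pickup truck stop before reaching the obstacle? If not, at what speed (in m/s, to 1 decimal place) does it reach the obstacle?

No — it strikes the obstacle at 12.8 m/s

80 mph × 0.44704 = 35.7632 m/s.
Reaction distance = 35.7632 × 0.6 = 21.458 m.
Braking distance needed to stop: v²/(2a) = 1279.006 / 9.400 = 136.064 m, so total needed = 21.458 + 136.064 = 157.522 m > 140 m — it cannot stop.
Distance remaining when braking begins: 140 − 21.458 = 118.542 m.
v² = v₀² − 2a·d = 1279.006 − 2 × 4.700 × 118.542 = 164.711 m²/s².
v = √164.711 = 12.834 m/s.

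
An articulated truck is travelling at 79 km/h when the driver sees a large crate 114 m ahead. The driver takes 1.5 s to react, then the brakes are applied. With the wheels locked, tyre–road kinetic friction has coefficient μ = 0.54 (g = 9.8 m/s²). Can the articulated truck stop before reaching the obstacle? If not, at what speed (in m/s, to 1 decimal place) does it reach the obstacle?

Yes — it stops about 35.6 m short of the obstacle, so it never reaches it

79 km/h ÷ 3.6 = 21.9444 m/s.
a = μg = 0.54 × 9.8 = 5.292 m/s².
Reaction distance = 21.9444 × 1.5 = 32.917 m.
Braking distance = v²/(2a) = 481.557 / 10.584 = 45.499 m.
Total stopping distance = 32.917 + 45.499 = 78.416 m, vs 114 m available — it stops with 114 − 78.416 = 35.584 m to spare.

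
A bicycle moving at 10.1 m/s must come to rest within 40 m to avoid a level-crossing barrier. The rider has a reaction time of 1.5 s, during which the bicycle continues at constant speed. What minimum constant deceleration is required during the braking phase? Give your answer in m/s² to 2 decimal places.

Distance covered during reaction = 10.1000 × 1.5 = 15.150 m.
Distance available for braking: 40 − 15.150 = 24.850 m.
v² = 2a·d ⇒ a = v²/(2d) = 10.1000² / (2 × 24.850) = 102.010 / 49.700 = 2.0525 m/s².

Required deceleration ≈ 2.05 m/s²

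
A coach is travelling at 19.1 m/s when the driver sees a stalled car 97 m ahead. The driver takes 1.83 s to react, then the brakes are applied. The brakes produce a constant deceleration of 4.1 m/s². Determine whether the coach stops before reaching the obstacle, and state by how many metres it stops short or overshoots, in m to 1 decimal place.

Yes — it stops 17.6 m short of the obstacle

Reaction distance = 19.1000 × 1.83 = 34.953 m.
Braking distance = v²/(2a) = 364.810 / 8.200 = 44.489 m.
Total stopping distance = 34.953 + 44.489 = 79.442 m, vs 97 m available — it stops with 97 − 79.442 = 17.558 m to spare.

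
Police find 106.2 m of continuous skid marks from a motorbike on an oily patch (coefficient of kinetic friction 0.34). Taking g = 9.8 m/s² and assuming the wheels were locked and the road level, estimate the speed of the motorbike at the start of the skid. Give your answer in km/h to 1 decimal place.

Deceleration a = μg = 0.34 × 9.8 = 3.332 m/s².
v = √(2a·d) = √(2 × 3.332 × 106.2) = √707.717 = 26.6030 m/s.
= 26.6030 × 3.6 = 95.771 km/h.

Initial speed ≈ 95.8 km/h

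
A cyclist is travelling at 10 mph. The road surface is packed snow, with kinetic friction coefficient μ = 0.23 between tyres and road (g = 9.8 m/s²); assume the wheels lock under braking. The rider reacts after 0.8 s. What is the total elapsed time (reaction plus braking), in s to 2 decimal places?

Total time ≈ 2.78 s

10 mph × 0.44704 = 4.4704 m/s.
a = μg = 0.23 × 9.8 = 2.254 m/s².
Braking time = v/a = 4.4704 / 2.254 = 1.983 s.
Total = 0.8 + 1.983 = 2.783 s.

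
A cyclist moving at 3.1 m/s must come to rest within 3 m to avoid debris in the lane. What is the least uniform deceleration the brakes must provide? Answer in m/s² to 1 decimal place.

Required deceleration ≈ 1.6 m/s²

v² = 2a·d ⇒ a = v²/(2d) = 3.1000² / (2 × 3.000) = 9.610 / 6.000 = 1.6017 m/s².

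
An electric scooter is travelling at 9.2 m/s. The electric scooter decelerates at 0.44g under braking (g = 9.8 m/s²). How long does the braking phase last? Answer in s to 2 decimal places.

Braking time ≈ 2.13 s

a = 0.44 × 9.8 = 4.312 m/s².
Braking time = v/a = 9.2000 / 4.312 = 2.134 s.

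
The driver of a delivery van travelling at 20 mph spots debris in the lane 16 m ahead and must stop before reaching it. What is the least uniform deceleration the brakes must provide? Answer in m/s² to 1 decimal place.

Required deceleration ≈ 2.5 m/s²

20 mph × 0.44704 = 8.9408 m/s.
v² = 2a·d ⇒ a = v²/(2d) = 8.9408² / (2 × 16.000) = 79.938 / 32.000 = 2.4981 m/s².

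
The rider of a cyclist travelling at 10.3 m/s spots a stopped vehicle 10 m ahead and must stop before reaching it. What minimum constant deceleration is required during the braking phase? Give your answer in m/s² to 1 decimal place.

Required deceleration ≈ 5.3 m/s²

v² = 2a·d ⇒ a = v²/(2d) = 10.3000² / (2 × 10.000) = 106.090 / 20.000 = 5.3045 m/s².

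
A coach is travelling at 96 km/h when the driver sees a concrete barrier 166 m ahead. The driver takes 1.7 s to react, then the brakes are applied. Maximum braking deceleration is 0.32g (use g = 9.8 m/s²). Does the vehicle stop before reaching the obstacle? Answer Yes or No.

96 km/h ÷ 3.6 = 26.6667 m/s.
a = 0.32 × 9.8 = 3.136 m/s².
Reaction distance = 26.6667 × 1.7 = 45.333 m.
Braking distance = v²/(2a) = 711.113 / 6.272 = 113.379 m.
Total stopping distance = 45.333 + 113.379 = 158.712 m, vs 166 m available — it stops with 166 − 158.712 = 7.288 m to spare.

Yes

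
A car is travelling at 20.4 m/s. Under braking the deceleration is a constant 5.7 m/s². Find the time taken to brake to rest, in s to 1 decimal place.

Braking time = v/a = 20.4000 / 5.700 = 3.579 s.

Braking time ≈ 3.6 s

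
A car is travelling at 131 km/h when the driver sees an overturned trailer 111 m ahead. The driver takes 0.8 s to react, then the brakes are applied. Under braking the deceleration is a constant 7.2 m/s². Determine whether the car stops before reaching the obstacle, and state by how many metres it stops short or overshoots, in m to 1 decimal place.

No — it overshoots by 10.1 m

131 km/h ÷ 3.6 = 36.3889 m/s.
Reaction distance = 36.3889 × 0.8 = 29.111 m.
Braking distance = v²/(2a) = 1324.152 / 14.400 = 91.955 m.
Total stopping distance = 29.111 + 91.955 = 121.066 m, vs 111 m available — it cannot stop in time and overshoots by 121.066 − 111 = 10.066 m.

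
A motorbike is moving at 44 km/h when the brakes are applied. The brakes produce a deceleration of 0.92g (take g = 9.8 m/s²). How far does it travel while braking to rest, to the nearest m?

Braking distance ≈ 8 m

44 km/h ÷ 3.6 = 12.2222 m/s.
a = 0.92 × 9.8 = 9.016 m/s².
Braking distance = v²/(2a) = 12.2222² / (2 × 9.016) = 149.382 / 18.032 = 8.284 m.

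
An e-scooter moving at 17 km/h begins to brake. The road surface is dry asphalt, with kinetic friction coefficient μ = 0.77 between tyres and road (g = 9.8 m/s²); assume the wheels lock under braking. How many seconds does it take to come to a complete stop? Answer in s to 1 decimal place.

17 km/h ÷ 3.6 = 4.7222 m/s.
a = μg = 0.77 × 9.8 = 7.546 m/s².
Braking time = v/a = 4.7222 / 7.546 = 0.626 s.

Braking time ≈ 0.6 s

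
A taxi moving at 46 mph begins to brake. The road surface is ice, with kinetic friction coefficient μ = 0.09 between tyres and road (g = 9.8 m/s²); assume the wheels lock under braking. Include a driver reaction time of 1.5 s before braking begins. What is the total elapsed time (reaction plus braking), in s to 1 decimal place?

Total time ≈ 24.8 s

46 mph × 0.44704 = 20.5638 m/s.
a = μg = 0.09 × 9.8 = 0.882 m/s².
Braking time = v/a = 20.5638 / 0.882 = 23.315 s.
Total = 1.5 + 23.315 = 24.815 s.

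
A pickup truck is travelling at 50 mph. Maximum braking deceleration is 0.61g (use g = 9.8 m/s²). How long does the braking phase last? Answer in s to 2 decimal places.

Braking time ≈ 3.74 s

50 mph × 0.44704 = 22.3520 m/s.
a = 0.61 × 9.8 = 5.978 m/s².
Braking time = v/a = 22.3520 / 5.978 = 3.739 s.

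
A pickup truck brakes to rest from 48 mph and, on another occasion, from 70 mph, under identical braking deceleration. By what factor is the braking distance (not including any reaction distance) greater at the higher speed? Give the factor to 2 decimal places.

Braking distance d = v²/(2a), so with a fixed, d ∝ v².
Factor = (70/48)² = 1.4583² = 2.1266.

Factor ≈ 2.13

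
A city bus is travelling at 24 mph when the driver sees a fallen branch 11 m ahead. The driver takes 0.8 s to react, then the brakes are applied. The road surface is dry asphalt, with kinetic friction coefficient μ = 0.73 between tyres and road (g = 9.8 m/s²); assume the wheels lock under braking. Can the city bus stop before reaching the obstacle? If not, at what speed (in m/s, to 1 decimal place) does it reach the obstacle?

No — it strikes the obstacle at 9.0 m/s

24 mph × 0.44704 = 10.7290 m/s.
a = μg = 0.73 × 9.8 = 7.154 m/s².
Reaction distance = 10.7290 × 0.8 = 8.583 m.
Braking distance needed to stop: v²/(2a) = 115.111 / 14.308 = 8.045 m, so total needed = 8.583 + 8.045 = 16.628 m > 11 m — it cannot stop.
Distance remaining when braking begins: 11 − 8.583 = 2.417 m.
v² = v₀² − 2a·d = 115.111 − 2 × 7.154 × 2.417 = 80.529 m²/s².
v = √80.529 = 8.974 m/s.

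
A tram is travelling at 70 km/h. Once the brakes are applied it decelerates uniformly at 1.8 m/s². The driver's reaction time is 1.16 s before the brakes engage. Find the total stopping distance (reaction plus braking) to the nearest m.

70 km/h ÷ 3.6 = 19.4444 m/s.
Reaction distance = v·t_r = 19.4444 × 1.16 = 22.556 m.
Braking distance = v²/(2a) = 19.4444² / (2 × 1.800) = 378.085 / 3.600 = 105.024 m.
Total = 22.556 + 105.024 = 127.580 m.

Total stopping distance ≈ 128 m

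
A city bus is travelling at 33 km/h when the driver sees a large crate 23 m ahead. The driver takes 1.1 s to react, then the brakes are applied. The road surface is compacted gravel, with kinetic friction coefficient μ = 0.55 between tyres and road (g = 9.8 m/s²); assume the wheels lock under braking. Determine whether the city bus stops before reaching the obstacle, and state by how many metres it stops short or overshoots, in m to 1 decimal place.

Yes — it stops 5.1 m short of the obstacle

33 km/h ÷ 3.6 = 9.1667 m/s.
a = μg = 0.55 × 9.8 = 5.390 m/s².
Reaction distance = 9.1667 × 1.1 = 10.083 m.
Braking distance = v²/(2a) = 84.028 / 10.780 = 7.795 m.
Total stopping distance = 10.083 + 7.795 = 17.878 m, vs 23 m available — it stops with 23 − 17.878 = 5.122 m to spare.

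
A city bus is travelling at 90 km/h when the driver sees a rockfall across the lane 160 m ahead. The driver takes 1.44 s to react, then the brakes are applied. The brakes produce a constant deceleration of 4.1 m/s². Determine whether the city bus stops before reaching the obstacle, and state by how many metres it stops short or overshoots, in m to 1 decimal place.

Yes — it stops 47.8 m short of the obstacle

90 km/h ÷ 3.6 = 25.0000 m/s.
Reaction distance = 25.0000 × 1.44 = 36.000 m.
Braking distance = v²/(2a) = 625.000 / 8.200 = 76.220 m.
Total stopping distance = 36.000 + 76.220 = 112.220 m, vs 160 m available — it stops with 160 − 112.220 = 47.780 m to spare.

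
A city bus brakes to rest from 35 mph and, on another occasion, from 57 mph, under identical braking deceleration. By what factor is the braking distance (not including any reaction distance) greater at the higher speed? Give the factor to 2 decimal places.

Braking distance d = v²/(2a), so with a fixed, d ∝ v².
Factor = (57/35)² = 1.6286² = 2.6523.

Factor ≈ 2.65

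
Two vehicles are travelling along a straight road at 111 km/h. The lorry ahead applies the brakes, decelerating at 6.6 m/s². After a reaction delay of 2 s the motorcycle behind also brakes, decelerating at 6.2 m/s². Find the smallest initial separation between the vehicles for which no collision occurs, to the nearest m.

Minimum gap ≈ 66 m

111 km/h ÷ 3.6 = 30.8333 m/s.
Leader travels v²/(2a_L) = 950.692 / 13.200 = 72.022 m before stopping.
Follower covers v·t_r = 30.8333 × 2 = 61.667 m while reacting, then v²/(2a_F) = 950.692 / 12.400 = 76.669 m while braking, for a total of 61.667 + 76.669 = 138.336 m.
Since a_F ≤ a_L and the follower starts braking later, the follower is never slower than the leader, so the closest approach is when both have stopped.
Minimum gap = 138.336 − 72.022 = 66.314 m.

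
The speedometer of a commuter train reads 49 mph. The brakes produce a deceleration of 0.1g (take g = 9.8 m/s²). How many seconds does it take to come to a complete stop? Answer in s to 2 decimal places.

Braking time ≈ 22.35 s

49 mph × 0.44704 = 21.9050 m/s.
a = 0.1 × 9.8 = 0.980 m/s².
Braking time = v/a = 21.9050 / 0.980 = 22.352 s.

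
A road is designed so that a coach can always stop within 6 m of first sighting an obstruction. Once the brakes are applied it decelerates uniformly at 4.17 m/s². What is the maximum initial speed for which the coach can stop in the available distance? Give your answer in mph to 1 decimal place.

Maximum speed ≈ 15.8 mph

v²/(2a) = d ⇒ v = √(2 × 4.170 × 6) = √50.04 = 7.0739 m/s.
7.0739 m/s ÷ 0.44704 = 15.824 mph.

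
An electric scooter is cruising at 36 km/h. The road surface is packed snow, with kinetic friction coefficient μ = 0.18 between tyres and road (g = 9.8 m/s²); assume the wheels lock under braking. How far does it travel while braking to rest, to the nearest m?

36 km/h ÷ 3.6 = 10.0000 m/s.
a = μg = 0.18 × 9.8 = 1.764 m/s².
Braking distance = v²/(2a) = 10.0000² / (2 × 1.764) = 100.000 / 3.528 = 28.345 m.

Braking distance ≈ 28 m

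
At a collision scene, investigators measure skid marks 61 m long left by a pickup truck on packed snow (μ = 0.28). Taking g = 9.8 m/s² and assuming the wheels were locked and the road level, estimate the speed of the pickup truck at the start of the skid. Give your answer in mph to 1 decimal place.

Initial speed ≈ 40.9 mph

Deceleration a = μg = 0.28 × 9.8 = 2.744 m/s².
v = √(2a·d) = √(2 × 2.744 × 61) = √334.768 = 18.2967 m/s.
= 18.2967 ÷ 0.44704 = 40.929 mph.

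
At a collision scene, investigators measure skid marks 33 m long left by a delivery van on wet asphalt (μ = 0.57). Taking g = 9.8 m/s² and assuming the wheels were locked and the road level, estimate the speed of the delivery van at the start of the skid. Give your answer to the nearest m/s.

Deceleration a = μg = 0.57 × 9.8 = 5.586 m/s².
v = √(2a·d) = √(2 × 5.586 × 33) = √368.676 = 19.2009 m/s.

Initial speed ≈ 19 m/s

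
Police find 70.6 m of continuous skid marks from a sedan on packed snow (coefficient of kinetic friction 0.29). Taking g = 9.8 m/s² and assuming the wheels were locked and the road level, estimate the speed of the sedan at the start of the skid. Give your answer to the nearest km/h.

Initial speed ≈ 72 km/h

Deceleration a = μg = 0.29 × 9.8 = 2.842 m/s².
v = √(2a·d) = √(2 × 2.842 × 70.6) = √401.290 = 20.0322 m/s.
= 20.0322 × 3.6 = 72.116 km/h.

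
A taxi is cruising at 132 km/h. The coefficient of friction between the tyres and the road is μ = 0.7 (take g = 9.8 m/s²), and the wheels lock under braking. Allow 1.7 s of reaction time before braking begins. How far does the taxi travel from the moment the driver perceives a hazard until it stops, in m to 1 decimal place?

Total stopping distance ≈ 160.3 m

132 km/h ÷ 3.6 = 36.6667 m/s.
a = μg = 0.7 × 9.8 = 6.860 m/s².
Reaction distance = v·t_r = 36.6667 × 1.7 = 62.333 m.
Braking distance = v²/(2a) = 36.6667² / (2 × 6.860) = 1344.447 / 13.720 = 97.992 m.
Total = 62.333 + 97.992 = 160.325 m.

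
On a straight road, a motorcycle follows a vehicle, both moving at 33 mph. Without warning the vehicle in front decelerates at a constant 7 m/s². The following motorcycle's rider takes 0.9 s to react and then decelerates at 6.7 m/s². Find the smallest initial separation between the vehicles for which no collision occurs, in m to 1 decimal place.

Minimum gap ≈ 14.0 m

33 mph × 0.44704 = 14.7523 m/s.
Leader travels v²/(2a_L) = 217.630 / 14.000 = 15.545 m before stopping.
Follower covers v·t_r = 14.7523 × 0.9 = 13.277 m while reacting, then v²/(2a_F) = 217.630 / 13.400 = 16.241 m while braking, for a total of 13.277 + 16.241 = 29.518 m.
Since a_F ≤ a_L and the follower starts braking later, the follower is never slower than the leader, so the closest approach is when both have stopped.
Minimum gap = 29.518 − 15.545 = 13.973 m.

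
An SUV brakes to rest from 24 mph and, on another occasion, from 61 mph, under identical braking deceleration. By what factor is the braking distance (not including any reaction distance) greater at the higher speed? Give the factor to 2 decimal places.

Braking distance d = v²/(2a), so with a fixed, d ∝ v².
Factor = (61/24)² = 2.5417² = 6.4602.

Factor ≈ 6.46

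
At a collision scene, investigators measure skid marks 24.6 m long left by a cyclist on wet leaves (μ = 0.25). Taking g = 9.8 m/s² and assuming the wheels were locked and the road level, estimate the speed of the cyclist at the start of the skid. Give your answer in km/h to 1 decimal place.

Initial speed ≈ 39.5 km/h

Deceleration a = μg = 0.25 × 9.8 = 2.450 m/s².
v = √(2a·d) = √(2 × 2.450 × 24.6) = √120.540 = 10.9791 m/s.
= 10.9791 × 3.6 = 39.525 km/h.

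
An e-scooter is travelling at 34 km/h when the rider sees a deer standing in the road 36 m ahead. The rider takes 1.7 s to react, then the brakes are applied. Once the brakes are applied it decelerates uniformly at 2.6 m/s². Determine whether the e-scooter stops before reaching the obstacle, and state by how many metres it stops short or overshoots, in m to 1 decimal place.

34 km/h ÷ 3.6 = 9.4444 m/s.
Reaction distance = 9.4444 × 1.7 = 16.055 m.
Braking distance = v²/(2a) = 89.197 / 5.200 = 17.153 m.
Total stopping distance = 16.055 + 17.153 = 33.208 m, vs 36 m available — it stops with 36 − 33.208 = 2.792 m to spare.

Yes — it stops 2.8 m short of the obstacle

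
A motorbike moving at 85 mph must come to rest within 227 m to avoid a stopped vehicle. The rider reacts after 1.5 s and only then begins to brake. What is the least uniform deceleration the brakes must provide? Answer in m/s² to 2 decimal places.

85 mph × 0.44704 = 37.9984 m/s.
Distance covered during reaction = 37.9984 × 1.5 = 56.998 m.
Distance available for braking: 227 − 56.998 = 170.002 m.
v² = 2a·d ⇒ a = v²/(2d) = 37.9984² / (2 × 170.002) = 1443.878 / 340.004 = 4.2467 m/s².

Required deceleration ≈ 4.25 m/s²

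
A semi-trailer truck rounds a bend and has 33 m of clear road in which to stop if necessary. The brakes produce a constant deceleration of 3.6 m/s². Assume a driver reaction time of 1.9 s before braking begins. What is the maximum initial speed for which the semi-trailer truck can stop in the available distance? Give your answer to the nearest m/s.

Maximum speed ≈ 10 m/s

Stopping distance: v·t_r + v²/(2a) = 33 with t_r = 1.9 s and a = 3.600 m/s².
So v² + 13.680 v − 237.60 = 0.
Positive root: v = −a·t_r + √((a·t_r)² + 2a·d) = −6.840 + √(46.786 + 237.60) = 10.0237 m/s.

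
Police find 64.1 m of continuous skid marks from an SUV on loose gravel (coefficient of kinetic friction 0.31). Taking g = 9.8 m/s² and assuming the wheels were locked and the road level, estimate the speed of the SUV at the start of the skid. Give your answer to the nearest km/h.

Deceleration a = μg = 0.31 × 9.8 = 3.038 m/s².
v = √(2a·d) = √(2 × 3.038 × 64.1) = √389.472 = 19.7350 m/s.
= 19.7350 × 3.6 = 71.046 km/h.

Initial speed ≈ 71 km/h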